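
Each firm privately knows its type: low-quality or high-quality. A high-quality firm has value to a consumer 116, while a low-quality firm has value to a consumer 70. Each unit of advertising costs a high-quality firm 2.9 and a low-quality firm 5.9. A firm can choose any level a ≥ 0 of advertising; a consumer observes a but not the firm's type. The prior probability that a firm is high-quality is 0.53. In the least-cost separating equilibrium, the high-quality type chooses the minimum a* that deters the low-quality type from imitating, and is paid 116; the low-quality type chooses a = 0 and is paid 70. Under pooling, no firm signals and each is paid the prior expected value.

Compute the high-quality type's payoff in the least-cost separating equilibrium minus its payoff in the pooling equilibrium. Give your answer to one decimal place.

-1.0

Least-cost separating signal: a* solves 70 = 116 − 5.9·a*, so a* = (116 − 70)/5.9 ≈ 7.7966.
High-quality type's separating payoff: 116 − 2.9 × a* = 116 − 2.9 × (116 − 70)/5.9 = 116 − 133.4/5.9 ≈ 93.390.
Pooling payoff: 0.53 × 116 + 0.47 × 70 = 94.38.
Difference: 93.390 − 94.38 = -0.99, i.e. -1.0 to one decimal place.
The high-quality type would prefer the pooling outcome.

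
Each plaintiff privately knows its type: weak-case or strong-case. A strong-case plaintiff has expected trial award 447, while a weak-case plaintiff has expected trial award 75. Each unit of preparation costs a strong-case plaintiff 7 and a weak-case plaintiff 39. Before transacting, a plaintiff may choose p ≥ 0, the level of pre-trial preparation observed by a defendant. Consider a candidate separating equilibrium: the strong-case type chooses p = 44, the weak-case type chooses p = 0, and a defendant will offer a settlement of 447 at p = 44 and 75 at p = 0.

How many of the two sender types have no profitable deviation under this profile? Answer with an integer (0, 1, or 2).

2

Strong-case type: signal → 447 − 7 × 44 = 139; deviate to 0 → 75. IC holds (139 ≥ 75).
Weak-case type: stay at 0 → 75; mimic → 447 − 39 × 44 = -1269. IC holds (75 ≥ -1269).
2 of 2 constraints hold, so this is a separating equilibrium.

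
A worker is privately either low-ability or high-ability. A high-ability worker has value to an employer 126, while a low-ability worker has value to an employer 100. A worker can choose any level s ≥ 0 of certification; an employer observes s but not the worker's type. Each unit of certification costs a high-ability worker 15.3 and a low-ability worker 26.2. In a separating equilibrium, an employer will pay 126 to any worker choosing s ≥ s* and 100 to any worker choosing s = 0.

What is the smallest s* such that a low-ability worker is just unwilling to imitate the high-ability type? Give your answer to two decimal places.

A low-ability worker choosing s = 0 receives 100.
Imitating at s* instead would pay 126 at cost 26.2·s*, netting 126 − 26.2·s*.
Indifference: 100 = 126 − 26.2·s*, so s* = (126 − 100) / 26.2 ≈ 0.99.
This is the low-ability type's binding incentive-compatibility constraint; any s ≥ 0.99 sustains separation on that side.

0.99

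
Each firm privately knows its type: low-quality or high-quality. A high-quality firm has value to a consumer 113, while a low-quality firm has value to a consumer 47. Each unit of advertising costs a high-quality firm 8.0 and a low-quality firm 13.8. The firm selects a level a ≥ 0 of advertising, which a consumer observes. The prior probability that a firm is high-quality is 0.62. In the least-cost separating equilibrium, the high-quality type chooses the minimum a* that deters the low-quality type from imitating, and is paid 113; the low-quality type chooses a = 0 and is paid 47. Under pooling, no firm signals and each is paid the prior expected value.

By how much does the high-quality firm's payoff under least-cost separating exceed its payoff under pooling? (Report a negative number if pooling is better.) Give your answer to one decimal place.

Least-cost separating signal: a* solves 47 = 113 − 13.8·a*, so a* = (113 − 47)/13.8 ≈ 4.7826.
High-quality type's separating payoff: 113 − 8.0 × a* = 113 − 8.0 × (113 − 47)/13.8 = 113 − 528/13.8 ≈ 74.739.
Pooling payoff: 0.62 × 113 + 0.38 × 47 = 87.92.
Difference: 74.739 − 87.92 = -13.181, i.e. -13.2 to one decimal place.
The high-quality type would prefer the pooling outcome.

-13.2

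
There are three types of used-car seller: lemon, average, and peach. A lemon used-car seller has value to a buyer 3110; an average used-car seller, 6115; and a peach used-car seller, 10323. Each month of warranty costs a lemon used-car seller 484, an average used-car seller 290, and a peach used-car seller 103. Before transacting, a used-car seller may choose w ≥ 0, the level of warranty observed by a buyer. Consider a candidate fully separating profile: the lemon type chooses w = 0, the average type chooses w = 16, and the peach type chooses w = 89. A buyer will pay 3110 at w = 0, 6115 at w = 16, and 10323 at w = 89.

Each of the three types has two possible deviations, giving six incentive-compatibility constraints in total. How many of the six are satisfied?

3

Peach (own payoff 10323 − 103×89 = 1156): to w=0 gives 3110 → profitable ✗; to w=16 gives 6115 − 103×16 = 4467 → profitable ✗.
Lemon (own payoff 3110): to w=16 gives 6115 − 484×16 = -1629 → no gain ✓; to w=89 gives 10323 − 484×89 = -32753 → no gain ✓.
Average (own payoff 6115 − 290×16 = 1475): to w=0 gives 3110 → profitable ✗; to w=89 gives 10323 − 290×89 = -15487 → no gain ✓.
3 of the 6 constraints hold; not an equilibrium.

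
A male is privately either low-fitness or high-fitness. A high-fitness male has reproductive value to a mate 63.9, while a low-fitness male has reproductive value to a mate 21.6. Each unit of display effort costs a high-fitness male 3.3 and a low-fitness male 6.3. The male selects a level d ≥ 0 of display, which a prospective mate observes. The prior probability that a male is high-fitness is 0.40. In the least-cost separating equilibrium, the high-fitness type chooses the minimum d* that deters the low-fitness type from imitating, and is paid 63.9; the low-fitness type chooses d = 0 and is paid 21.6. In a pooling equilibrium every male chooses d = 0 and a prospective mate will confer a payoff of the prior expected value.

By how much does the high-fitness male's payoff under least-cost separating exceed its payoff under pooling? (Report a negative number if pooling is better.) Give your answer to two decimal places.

Least-cost separating signal: d* solves 21.6 = 63.9 − 6.3·d*, so d* = (63.9 − 21.6)/6.3 ≈ 6.7143.
High-fitness type's separating payoff: 63.9 − 3.3 × d* = 63.9 − 3.3 × (63.9 − 21.6)/6.3 = 63.9 − 139.59/6.3 ≈ 41.7429.
Pooling payoff: 0.40 × 63.9 + 0.60 × 21.6 = 38.52.
Difference: 41.7429 − 38.52 = 3.2229, i.e. 3.22 to two decimal places.
The high-fitness type prefers to separate.

3.22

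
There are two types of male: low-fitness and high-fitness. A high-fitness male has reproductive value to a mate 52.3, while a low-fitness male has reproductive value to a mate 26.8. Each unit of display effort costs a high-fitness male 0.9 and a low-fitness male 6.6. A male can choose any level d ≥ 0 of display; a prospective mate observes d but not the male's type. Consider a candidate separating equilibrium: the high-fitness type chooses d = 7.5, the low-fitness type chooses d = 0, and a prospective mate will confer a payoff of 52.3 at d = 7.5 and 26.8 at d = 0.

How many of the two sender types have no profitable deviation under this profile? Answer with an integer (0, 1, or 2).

Low-fitness type: stay at 0 → 26.8; mimic → 52.3 − 6.6 × 7.5 = 2.8. IC holds (26.8 ≥ 2.8).
High-fitness type: signal → 52.3 − 0.9 × 7.5 = 45.55; deviate to 0 → 26.8. IC holds (45.55 ≥ 26.8).
2 of 2 constraints hold, so this is a separating equilibrium.

2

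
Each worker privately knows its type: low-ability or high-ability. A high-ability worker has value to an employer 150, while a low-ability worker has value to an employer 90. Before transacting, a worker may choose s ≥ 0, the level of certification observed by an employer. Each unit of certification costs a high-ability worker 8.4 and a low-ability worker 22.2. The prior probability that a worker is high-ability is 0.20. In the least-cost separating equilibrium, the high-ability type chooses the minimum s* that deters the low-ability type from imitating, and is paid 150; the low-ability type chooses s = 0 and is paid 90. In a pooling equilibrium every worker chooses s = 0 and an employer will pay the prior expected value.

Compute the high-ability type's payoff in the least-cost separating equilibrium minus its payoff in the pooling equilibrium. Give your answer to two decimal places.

25.30

Least-cost separating signal: s* solves 90 = 150 − 22.2·s*, so s* = (150 − 90)/22.2 ≈ 2.7027.
High-ability type's separating payoff: 150 − 8.4 × s* = 150 − 8.4 × (150 − 90)/22.2 = 150 − 504/22.2 ≈ 127.2973.
Pooling payoff: 0.20 × 150 + 0.80 × 90 = 102.
Difference: 127.2973 − 102 = 25.2973, i.e. 25.30 to two decimal places.
The high-ability type prefers to separate.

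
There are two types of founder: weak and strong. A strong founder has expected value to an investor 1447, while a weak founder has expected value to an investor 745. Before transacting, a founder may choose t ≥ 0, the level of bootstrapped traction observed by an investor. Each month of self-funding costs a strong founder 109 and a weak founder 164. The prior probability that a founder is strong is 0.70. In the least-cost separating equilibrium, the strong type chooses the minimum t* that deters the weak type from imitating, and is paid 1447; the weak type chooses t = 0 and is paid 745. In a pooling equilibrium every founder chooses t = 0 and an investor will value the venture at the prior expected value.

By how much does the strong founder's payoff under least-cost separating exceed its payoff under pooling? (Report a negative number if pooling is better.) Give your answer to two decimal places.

-255.97

Least-cost separating signal: t* solves 745 = 1447 − 164·t*, so t* = (1447 − 745)/164 ≈ 4.2805.
Strong type's separating payoff: 1447 − 109 × t* = 1447 − 109 × (1447 − 745)/164 = 1447 − 76518/164 ≈ 980.4268.
Pooling payoff: 0.70 × 1447 + 0.30 × 745 = 1236.4.
Difference: 980.4268 − 1236.4 = -255.9732, i.e. -255.97 to two decimal places.
The strong type would prefer the pooling outcome.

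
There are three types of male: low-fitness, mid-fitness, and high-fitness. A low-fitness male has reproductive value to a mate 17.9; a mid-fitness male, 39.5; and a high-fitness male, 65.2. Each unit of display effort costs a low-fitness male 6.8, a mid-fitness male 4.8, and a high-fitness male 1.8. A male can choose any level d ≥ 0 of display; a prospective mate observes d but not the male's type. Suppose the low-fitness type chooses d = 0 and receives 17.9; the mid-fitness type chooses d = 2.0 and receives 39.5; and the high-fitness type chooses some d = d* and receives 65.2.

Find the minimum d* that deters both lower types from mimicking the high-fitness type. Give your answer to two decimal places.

7.35

Mid-fitness type (on-path payoff 39.5 − 4.8×2.0 = 29.9) won't mimic when 29.9 ≥ 65.2 − 4.8·d*, i.e. d* ≥ 7.35.
Low-fitness type (on-path payoff 17.9) won't mimic when 17.9 ≥ 65.2 − 6.8·d*, i.e. d* ≥ 6.96.
Both must hold, so d* = max(6.96, 7.35) = 7.35. The mid-fitness type's constraint binds.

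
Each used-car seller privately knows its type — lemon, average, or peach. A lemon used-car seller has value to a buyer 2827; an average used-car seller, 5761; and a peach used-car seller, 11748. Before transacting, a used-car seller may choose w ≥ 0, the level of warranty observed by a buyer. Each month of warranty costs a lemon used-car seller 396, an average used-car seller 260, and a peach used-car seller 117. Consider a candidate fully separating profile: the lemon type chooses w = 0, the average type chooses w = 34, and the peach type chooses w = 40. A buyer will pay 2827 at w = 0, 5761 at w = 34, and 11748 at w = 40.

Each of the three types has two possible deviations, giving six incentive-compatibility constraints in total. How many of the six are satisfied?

4

Average (own payoff 5761 − 260×34 = -3079): to w=0 gives 2827 → profitable ✗; to w=40 gives 11748 − 260×40 = 1348 → profitable ✗.
Peach (own payoff 11748 − 117×40 = 7068): to w=0 gives 2827 → no gain ✓; to w=34 gives 5761 − 117×34 = 1783 → no gain ✓.
Lemon (own payoff 2827): to w=34 gives 5761 − 396×34 = -7703 → no gain ✓; to w=40 gives 11748 − 396×40 = -4092 → no gain ✓.
4 of the 6 constraints hold; not an equilibrium.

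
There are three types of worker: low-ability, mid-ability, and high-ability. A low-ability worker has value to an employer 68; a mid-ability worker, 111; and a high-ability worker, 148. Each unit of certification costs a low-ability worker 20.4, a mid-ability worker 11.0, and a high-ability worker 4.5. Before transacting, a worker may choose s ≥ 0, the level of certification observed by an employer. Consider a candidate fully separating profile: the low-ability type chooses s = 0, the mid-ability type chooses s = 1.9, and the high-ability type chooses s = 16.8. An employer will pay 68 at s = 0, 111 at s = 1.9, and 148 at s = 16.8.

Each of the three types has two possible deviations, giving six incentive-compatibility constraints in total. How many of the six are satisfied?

4

Mid-ability (own payoff 111 − 11.0×1.9 = 90.1): to s=0 gives 68 → no gain ✓; to s=16.8 gives 148 − 11.0×16.8 = -36.8 → no gain ✓.
Low-ability (own payoff 68): to s=1.9 gives 111 − 20.4×1.9 = 72.24 → profitable ✗; to s=16.8 gives 148 − 20.4×16.8 = -194.72 → no gain ✓.
High-ability (own payoff 148 − 4.5×16.8 = 72.4): to s=0 gives 68 → no gain ✓; to s=1.9 gives 111 − 4.5×1.9 = 102.45 → profitable ✗.
4 of the 6 constraints hold; not an equilibrium.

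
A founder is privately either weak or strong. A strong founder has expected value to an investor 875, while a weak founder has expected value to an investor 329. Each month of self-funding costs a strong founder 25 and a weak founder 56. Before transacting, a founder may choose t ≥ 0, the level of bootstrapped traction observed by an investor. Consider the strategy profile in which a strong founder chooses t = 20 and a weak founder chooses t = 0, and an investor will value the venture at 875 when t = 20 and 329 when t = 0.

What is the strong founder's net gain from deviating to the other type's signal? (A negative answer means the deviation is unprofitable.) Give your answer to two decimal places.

Playing t = 20 the strong founder receives 875 − 25 × 20 = 375.
Deviating to t = 0 yields 329 instead.
Gain from deviating: 329 − 375 = -46.00.
The gain is negative, so the strong type's incentive-compatibility constraint is satisfied.

-46.00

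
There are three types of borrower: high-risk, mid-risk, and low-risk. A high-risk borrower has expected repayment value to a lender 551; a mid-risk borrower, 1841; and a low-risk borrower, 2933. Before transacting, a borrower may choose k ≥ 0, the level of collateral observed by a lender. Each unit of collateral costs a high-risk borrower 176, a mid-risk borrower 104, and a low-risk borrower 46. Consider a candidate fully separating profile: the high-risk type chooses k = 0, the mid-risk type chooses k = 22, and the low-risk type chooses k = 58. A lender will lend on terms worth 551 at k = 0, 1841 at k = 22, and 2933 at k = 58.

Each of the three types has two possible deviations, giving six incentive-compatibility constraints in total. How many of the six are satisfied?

3

Mid-risk (own payoff 1841 − 104×22 = -447): to k=0 gives 551 → profitable ✗; to k=58 gives 2933 − 104×58 = -3099 → no gain ✓.
High-risk (own payoff 551): to k=22 gives 1841 − 176×22 = -2031 → no gain ✓; to k=58 gives 2933 − 176×58 = -7275 → no gain ✓.
Low-risk (own payoff 2933 − 46×58 = 265): to k=0 gives 551 → profitable ✗; to k=22 gives 1841 − 46×22 = 829 → profitable ✗.
3 of the 6 constraints hold; not an equilibrium.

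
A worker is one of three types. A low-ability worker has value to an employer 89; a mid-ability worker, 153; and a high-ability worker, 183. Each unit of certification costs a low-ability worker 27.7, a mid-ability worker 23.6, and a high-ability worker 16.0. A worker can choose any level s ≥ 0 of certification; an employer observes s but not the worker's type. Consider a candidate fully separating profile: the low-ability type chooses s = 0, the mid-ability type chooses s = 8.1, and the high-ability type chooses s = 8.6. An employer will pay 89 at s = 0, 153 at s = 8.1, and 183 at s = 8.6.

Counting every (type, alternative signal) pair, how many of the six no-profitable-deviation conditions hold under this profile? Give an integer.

Low-ability (own payoff 89): to s=8.1 gives 153 − 27.7×8.1 = -71.37 → no gain ✓; to s=8.6 gives 183 − 27.7×8.6 = -55.22 → no gain ✓.
Mid-ability (own payoff 153 − 23.6×8.1 = -38.16): to s=0 gives 89 → profitable ✗; to s=8.6 gives 183 − 23.6×8.6 = -19.96 → profitable ✗.
High-ability (own payoff 183 − 16.0×8.6 = 45.4): to s=0 gives 89 → profitable ✗; to s=8.1 gives 153 − 16.0×8.1 = 23.4 → no gain ✓.
3 of the 6 constraints hold; not an equilibrium.

3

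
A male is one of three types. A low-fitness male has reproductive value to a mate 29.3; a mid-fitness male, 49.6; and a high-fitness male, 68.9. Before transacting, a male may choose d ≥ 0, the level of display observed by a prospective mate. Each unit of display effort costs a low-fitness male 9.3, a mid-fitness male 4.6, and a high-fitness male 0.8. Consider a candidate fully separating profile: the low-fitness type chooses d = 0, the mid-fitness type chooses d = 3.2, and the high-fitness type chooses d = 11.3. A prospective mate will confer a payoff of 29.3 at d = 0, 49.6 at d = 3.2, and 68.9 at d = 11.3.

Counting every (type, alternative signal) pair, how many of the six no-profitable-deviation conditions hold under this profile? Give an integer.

6

Mid-fitness (own payoff 49.6 − 4.6×3.2 = 34.88): to d=0 gives 29.3 → no gain ✓; to d=11.3 gives 68.9 − 4.6×11.3 = 16.92 → no gain ✓.
High-fitness (own payoff 68.9 − 0.8×11.3 = 59.86): to d=0 gives 29.3 → no gain ✓; to d=3.2 gives 49.6 − 0.8×3.2 = 47.04 → no gain ✓.
Low-fitness (own payoff 29.3): to d=3.2 gives 49.6 − 9.3×3.2 = 19.84 → no gain ✓; to d=11.3 gives 68.9 − 9.3×11.3 = -36.19 → no gain ✓.
6 of the 6 constraints hold; this profile is a separating equilibrium.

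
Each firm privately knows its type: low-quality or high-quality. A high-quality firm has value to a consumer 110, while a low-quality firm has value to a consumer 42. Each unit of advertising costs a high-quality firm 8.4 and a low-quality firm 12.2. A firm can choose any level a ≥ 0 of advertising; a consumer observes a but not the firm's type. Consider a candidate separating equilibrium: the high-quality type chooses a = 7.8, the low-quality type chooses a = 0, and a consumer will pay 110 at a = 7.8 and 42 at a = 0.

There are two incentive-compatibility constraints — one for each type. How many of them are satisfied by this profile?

2

High-quality type: signal → 110 − 8.4 × 7.8 = 44.48; deviate to 0 → 42. IC holds (44.48 ≥ 42).
Low-quality type: stay at 0 → 42; mimic → 110 − 12.2 × 7.8 = 14.84. IC holds (42 ≥ 14.84).
2 of 2 constraints hold, so this is a separating equilibrium.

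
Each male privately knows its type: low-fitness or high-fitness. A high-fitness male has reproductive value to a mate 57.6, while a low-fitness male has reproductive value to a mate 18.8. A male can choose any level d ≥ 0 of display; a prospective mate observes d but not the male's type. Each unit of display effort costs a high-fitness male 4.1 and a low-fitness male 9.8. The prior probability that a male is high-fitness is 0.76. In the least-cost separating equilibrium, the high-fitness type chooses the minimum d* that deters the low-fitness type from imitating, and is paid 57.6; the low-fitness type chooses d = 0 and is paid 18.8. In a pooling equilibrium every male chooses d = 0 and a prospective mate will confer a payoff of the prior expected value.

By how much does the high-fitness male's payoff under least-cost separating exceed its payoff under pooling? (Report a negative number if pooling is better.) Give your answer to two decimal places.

-6.92

Least-cost separating signal: d* solves 18.8 = 57.6 − 9.8·d*, so d* = (57.6 − 18.8)/9.8 ≈ 3.9592.
High-fitness type's separating payoff: 57.6 − 4.1 × d* = 57.6 − 4.1 × (57.6 − 18.8)/9.8 = 57.6 − 159.08/9.8 ≈ 41.3673.
Pooling payoff: 0.76 × 57.6 + 0.24 × 18.8 = 48.288.
Difference: 41.3673 − 48.288 = -6.9207, i.e. -6.92 to two decimal places.
The high-fitness type would prefer the pooling outcome.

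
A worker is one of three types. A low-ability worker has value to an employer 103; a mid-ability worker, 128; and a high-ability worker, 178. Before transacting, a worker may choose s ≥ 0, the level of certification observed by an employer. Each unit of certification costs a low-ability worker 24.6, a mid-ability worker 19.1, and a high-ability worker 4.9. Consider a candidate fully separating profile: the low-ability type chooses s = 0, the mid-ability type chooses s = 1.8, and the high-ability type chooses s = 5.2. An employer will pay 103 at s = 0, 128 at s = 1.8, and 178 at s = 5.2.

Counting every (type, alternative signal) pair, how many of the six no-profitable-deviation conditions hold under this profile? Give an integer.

Mid-ability (own payoff 128 − 19.1×1.8 = 93.62): to s=0 gives 103 → profitable ✗; to s=5.2 gives 178 − 19.1×5.2 = 78.68 → no gain ✓.
Low-ability (own payoff 103): to s=1.8 gives 128 − 24.6×1.8 = 83.72 → no gain ✓; to s=5.2 gives 178 − 24.6×5.2 = 50.08 → no gain ✓.
High-ability (own payoff 178 − 4.9×5.2 = 152.52): to s=0 gives 103 → no gain ✓; to s=1.8 gives 128 − 4.9×1.8 = 119.18 → no gain ✓.
5 of the 6 constraints hold; not an equilibrium.

5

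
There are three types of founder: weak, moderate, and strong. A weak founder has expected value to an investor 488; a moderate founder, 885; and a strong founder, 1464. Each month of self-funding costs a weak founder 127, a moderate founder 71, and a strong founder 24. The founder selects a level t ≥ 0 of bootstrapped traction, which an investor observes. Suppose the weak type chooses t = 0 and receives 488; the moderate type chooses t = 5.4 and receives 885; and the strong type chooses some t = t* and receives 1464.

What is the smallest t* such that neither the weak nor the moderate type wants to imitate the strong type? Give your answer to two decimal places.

13.55

Weak type (on-path payoff 488) won't mimic when 488 ≥ 1464 − 127·t*, i.e. t* ≥ 7.69.
Moderate type (on-path payoff 885 − 71×5.4 = 501.6) won't mimic when 501.6 ≥ 1464 − 71·t*, i.e. t* ≥ 13.55.
Both must hold, so t* = max(7.69, 13.55) = 13.55. The moderate type's constraint binds.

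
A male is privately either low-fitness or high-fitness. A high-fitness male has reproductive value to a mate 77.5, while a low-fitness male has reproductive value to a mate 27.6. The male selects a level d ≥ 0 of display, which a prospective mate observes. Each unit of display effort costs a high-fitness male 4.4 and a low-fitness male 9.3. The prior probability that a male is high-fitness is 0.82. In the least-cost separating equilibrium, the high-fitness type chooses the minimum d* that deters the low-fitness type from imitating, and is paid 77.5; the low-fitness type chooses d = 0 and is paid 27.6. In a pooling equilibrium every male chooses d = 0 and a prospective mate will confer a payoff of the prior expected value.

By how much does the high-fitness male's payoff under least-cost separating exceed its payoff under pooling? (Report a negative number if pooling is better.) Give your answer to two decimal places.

-14.63

Least-cost separating signal: d* solves 27.6 = 77.5 − 9.3·d*, so d* = (77.5 − 27.6)/9.3 ≈ 5.3656.
High-fitness type's separating payoff: 77.5 − 4.4 × d* = 77.5 − 4.4 × (77.5 − 27.6)/9.3 = 77.5 − 219.56/9.3 ≈ 53.8914.
Pooling payoff: 0.82 × 77.5 + 0.18 × 27.6 = 68.518.
Difference: 53.8914 − 68.518 = -14.6266, i.e. -14.63 to two decimal places.
The high-fitness type would prefer the pooling outcome.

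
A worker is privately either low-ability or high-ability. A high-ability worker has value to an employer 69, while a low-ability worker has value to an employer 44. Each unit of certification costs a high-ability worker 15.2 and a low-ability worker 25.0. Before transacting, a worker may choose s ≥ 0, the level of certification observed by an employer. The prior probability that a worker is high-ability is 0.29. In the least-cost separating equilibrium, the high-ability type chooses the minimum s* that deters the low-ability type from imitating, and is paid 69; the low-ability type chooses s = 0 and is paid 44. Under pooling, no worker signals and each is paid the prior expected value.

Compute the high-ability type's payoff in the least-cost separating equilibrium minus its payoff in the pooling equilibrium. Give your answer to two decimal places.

Least-cost separating signal: s* solves 44 = 69 − 25.0·s*, so s* = (69 − 44)/25.0 = 1.
High-ability type's separating payoff: 69 − 15.2 × s* = 69 − 15.2 × (69 − 44)/25.0 = 69 − 380/25.0 = 53.8.
Pooling payoff: 0.29 × 69 + 0.71 × 44 = 51.25.
Difference: 53.8 − 51.25 = 2.55.
The high-ability type prefers to separate.

2.55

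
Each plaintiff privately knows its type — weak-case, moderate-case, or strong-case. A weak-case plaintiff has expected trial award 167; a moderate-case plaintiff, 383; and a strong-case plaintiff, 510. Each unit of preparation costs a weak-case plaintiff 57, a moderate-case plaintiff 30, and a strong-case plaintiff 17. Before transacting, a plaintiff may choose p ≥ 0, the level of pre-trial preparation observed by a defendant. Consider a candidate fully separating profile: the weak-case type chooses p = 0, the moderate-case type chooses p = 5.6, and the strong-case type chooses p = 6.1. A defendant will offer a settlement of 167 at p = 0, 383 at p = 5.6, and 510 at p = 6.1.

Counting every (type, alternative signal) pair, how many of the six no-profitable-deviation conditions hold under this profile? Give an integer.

Strong-case (own payoff 510 − 17×6.1 = 406.3): to p=0 gives 167 → no gain ✓; to p=5.6 gives 383 − 17×5.6 = 287.8 → no gain ✓.
Moderate-case (own payoff 383 − 30×5.6 = 215): to p=0 gives 167 → no gain ✓; to p=6.1 gives 510 − 30×6.1 = 327 → profitable ✗.
Weak-case (own payoff 167): to p=5.6 gives 383 − 57×5.6 = 63.8 → no gain ✓; to p=6.1 gives 510 − 57×6.1 = 162.3 → no gain ✓.
5 of the 6 constraints hold; not an equilibrium.

5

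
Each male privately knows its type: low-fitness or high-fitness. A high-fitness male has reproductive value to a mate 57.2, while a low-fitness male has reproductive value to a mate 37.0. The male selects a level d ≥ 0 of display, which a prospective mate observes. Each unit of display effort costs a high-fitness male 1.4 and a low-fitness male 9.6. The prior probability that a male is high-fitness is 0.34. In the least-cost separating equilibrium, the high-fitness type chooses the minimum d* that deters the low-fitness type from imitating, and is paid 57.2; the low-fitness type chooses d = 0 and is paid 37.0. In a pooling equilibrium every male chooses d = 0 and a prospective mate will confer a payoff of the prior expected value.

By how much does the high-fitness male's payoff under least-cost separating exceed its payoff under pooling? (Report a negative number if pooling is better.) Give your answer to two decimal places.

10.39

Least-cost separating signal: d* solves 37.0 = 57.2 − 9.6·d*, so d* = (57.2 − 37.0)/9.6 ≈ 2.1042.
High-fitness type's separating payoff: 57.2 − 1.4 × d* = 57.2 − 1.4 × (57.2 − 37.0)/9.6 = 57.2 − 28.28/9.6 ≈ 54.2542.
Pooling payoff: 0.34 × 57.2 + 0.66 × 37.0 = 43.868.
Difference: 54.2542 − 43.868 = 10.3862, i.e. 10.39 to two decimal places.
The high-fitness type prefers to separate.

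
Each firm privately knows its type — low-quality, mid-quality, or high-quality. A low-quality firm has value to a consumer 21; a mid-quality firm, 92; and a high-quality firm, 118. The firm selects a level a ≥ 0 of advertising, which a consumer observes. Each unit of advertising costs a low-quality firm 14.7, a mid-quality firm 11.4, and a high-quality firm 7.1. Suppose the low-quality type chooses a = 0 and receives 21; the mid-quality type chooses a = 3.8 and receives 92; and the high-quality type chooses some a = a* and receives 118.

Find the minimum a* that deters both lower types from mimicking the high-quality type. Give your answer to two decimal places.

6.60

Low-quality type (on-path payoff 21) won't mimic when 21 ≥ 118 − 14.7·a*, i.e. a* ≥ 6.60.
Mid-quality type (on-path payoff 92 − 11.4×3.8 = 48.68) won't mimic when 48.68 ≥ 118 − 11.4·a*, i.e. a* ≥ 6.08.
Both must hold, so a* = max(6.60, 6.08) = 6.60. The low-quality type's constraint binds.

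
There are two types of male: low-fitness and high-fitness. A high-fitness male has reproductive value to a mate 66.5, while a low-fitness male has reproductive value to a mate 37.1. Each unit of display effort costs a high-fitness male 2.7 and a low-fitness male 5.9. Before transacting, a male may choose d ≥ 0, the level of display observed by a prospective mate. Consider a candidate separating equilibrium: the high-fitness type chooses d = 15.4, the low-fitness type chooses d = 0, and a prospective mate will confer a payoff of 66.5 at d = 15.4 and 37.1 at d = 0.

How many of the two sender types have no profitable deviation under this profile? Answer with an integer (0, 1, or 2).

High-fitness type: signal → 66.5 − 2.7 × 15.4 = 24.92; deviate to 0 → 37.1. IC fails (24.92 < 37.1).
Low-fitness type: stay at 0 → 37.1; mimic → 66.5 − 5.9 × 15.4 = -24.36. IC holds (37.1 ≥ -24.36).
1 of 2 constraints hold, so this profile is not an equilibrium.

1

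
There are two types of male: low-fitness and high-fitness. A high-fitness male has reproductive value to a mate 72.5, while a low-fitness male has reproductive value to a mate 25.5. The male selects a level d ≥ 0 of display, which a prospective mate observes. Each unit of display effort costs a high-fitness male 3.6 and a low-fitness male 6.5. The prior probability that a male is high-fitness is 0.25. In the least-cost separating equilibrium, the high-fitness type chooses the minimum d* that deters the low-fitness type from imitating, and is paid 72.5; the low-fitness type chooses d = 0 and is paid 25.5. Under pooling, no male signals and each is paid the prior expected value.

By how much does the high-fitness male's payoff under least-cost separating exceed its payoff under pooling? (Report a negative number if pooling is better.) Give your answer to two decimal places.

9.22

Least-cost separating signal: d* solves 25.5 = 72.5 − 6.5·d*, so d* = (72.5 − 25.5)/6.5 ≈ 7.2308.
High-fitness type's separating payoff: 72.5 − 3.6 × d* = 72.5 − 3.6 × (72.5 − 25.5)/6.5 = 72.5 − 169.2/6.5 ≈ 46.4692.
Pooling payoff: 0.25 × 72.5 + 0.75 × 25.5 = 37.25.
Difference: 46.4692 − 37.25 = 9.2192, i.e. 9.22 to two decimal places.
The high-fitness type prefers to separate.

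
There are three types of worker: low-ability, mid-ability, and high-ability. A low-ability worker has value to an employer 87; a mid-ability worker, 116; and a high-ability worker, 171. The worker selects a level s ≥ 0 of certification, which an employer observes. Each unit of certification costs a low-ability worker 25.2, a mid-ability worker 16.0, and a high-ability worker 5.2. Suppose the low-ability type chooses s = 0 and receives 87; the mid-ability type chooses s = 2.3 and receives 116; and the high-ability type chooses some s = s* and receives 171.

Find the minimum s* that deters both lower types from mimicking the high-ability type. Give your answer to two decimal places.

5.74

Low-ability type (on-path payoff 87) won't mimic when 87 ≥ 171 − 25.2·s*, i.e. s* ≥ 3.33.
Mid-ability type (on-path payoff 116 − 16.0×2.3 = 79.2) won't mimic when 79.2 ≥ 171 − 16.0·s*, i.e. s* ≥ 5.74.
Both must hold, so s* = max(3.33, 5.74) = 5.74. The mid-ability type's constraint binds.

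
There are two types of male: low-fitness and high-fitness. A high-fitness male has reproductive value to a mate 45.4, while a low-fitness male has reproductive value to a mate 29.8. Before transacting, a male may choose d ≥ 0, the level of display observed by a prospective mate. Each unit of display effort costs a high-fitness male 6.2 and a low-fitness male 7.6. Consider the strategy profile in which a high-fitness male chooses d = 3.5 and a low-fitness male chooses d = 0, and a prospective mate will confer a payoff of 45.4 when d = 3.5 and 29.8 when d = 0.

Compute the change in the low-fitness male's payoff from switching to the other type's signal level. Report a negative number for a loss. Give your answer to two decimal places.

Playing d = 0 the low-fitness male receives 29.8.
Deviating to d = 3.5 brings payment 45.4 at cost 7.6 × 3.5 = 26.6, netting 18.8.
Gain from deviating: 18.8 − 29.8 = -11.00.
The gain is negative, so the low-fitness type's incentive-compatibility constraint is satisfied.

-11.00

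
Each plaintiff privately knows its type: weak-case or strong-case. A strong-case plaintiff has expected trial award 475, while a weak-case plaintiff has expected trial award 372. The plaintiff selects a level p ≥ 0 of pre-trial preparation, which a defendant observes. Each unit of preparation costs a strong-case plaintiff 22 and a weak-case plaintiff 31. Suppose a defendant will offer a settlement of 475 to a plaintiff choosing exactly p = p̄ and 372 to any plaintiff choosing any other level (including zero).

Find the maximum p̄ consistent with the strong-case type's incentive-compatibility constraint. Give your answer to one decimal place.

4.7

Choosing p̄ yields the strong-case type 475 − 22·p̄; choosing zero yields 372.
The strong-case type is indifferent at 475 − 22·p̄ = 372, i.e. p̄ = (475 − 372) / 22 ≈ 4.7.
For any p̄ above 4.7 the strong-case type would rather pool at zero, so separation collapses.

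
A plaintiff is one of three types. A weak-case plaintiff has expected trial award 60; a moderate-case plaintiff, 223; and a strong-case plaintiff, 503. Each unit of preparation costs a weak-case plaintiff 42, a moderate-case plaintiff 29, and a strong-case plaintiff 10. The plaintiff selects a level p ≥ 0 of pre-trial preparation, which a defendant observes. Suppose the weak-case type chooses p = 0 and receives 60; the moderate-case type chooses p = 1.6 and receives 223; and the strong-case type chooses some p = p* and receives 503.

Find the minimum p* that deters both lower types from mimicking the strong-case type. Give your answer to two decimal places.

11.26

Moderate-case type (on-path payoff 223 − 29×1.6 = 176.6) won't mimic when 176.6 ≥ 503 − 29·p*, i.e. p* ≥ 11.26.
Weak-case type (on-path payoff 60) won't mimic when 60 ≥ 503 − 42·p*, i.e. p* ≥ 10.55.
Both must hold, so p* = max(10.55, 11.26) = 11.26. The moderate-case type's constraint binds.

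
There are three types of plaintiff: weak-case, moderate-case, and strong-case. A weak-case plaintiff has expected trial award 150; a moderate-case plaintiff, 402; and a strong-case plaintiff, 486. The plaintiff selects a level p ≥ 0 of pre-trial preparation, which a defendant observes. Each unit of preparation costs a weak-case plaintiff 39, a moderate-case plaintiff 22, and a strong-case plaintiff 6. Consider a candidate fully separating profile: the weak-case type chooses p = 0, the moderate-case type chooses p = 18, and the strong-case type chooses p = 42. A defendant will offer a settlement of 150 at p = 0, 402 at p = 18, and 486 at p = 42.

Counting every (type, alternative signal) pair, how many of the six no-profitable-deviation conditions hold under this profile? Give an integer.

4

Weak-case (own payoff 150): to p=18 gives 402 − 39×18 = -300 → no gain ✓; to p=42 gives 486 − 39×42 = -1152 → no gain ✓.
Strong-case (own payoff 486 − 6×42 = 234): to p=0 gives 150 → no gain ✓; to p=18 gives 402 − 6×18 = 294 → profitable ✗.
Moderate-case (own payoff 402 − 22×18 = 6): to p=0 gives 150 → profitable ✗; to p=42 gives 486 − 22×42 = -438 → no gain ✓.
4 of the 6 constraints hold; not an equilibrium.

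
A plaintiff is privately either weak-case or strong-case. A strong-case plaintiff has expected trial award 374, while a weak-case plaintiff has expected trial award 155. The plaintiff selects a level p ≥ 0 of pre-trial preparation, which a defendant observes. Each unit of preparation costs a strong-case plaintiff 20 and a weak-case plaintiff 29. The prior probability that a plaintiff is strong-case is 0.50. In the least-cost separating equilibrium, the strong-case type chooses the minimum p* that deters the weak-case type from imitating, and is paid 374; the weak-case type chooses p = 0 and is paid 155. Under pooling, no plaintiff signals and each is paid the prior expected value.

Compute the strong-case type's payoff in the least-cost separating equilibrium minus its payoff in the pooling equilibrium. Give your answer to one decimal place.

-41.5

Least-cost separating signal: p* solves 155 = 374 − 29·p*, so p* = (374 − 155)/29 ≈ 7.5517.
Strong-case type's separating payoff: 374 − 20 × p* = 374 − 20 × (374 − 155)/29 = 374 − 4380/29 ≈ 222.966.
Pooling payoff: 0.50 × 374 + 0.50 × 155 = 264.5.
Difference: 222.966 − 264.5 = -41.534, i.e. -41.5 to one decimal place.
The strong-case type would prefer the pooling outcome.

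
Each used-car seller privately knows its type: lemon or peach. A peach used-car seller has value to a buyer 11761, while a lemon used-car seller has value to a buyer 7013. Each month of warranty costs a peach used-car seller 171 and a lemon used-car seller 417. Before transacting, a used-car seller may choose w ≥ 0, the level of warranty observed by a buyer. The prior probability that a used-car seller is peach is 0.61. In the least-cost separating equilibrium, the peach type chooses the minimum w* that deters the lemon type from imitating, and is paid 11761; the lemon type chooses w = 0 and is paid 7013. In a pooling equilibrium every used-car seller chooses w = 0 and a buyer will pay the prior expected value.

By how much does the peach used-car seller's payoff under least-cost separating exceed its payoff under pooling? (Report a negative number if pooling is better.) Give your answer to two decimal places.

-95.30

Least-cost separating signal: w* solves 7013 = 11761 − 417·w*, so w* = (11761 − 7013)/417 ≈ 11.3861.
Peach type's separating payoff: 11761 − 171 × w* = 11761 − 171 × (11761 − 7013)/417 = 11761 − 811908/417 ≈ 9813.9784.
Pooling payoff: 0.61 × 11761 + 0.39 × 7013 = 9909.28.
Difference: 9813.9784 − 9909.28 = -95.3016, i.e. -95.30 to two decimal places.
The peach type would prefer the pooling outcome.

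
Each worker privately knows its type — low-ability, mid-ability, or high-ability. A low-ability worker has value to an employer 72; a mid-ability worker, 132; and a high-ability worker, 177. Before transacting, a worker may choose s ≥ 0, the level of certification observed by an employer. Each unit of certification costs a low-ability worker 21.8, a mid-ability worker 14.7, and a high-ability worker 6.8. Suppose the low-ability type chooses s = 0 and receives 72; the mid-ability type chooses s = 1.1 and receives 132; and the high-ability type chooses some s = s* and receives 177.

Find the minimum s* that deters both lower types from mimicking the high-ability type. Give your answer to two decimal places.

4.82

Mid-ability type (on-path payoff 132 − 14.7×1.1 = 115.83) won't mimic when 115.83 ≥ 177 − 14.7·s*, i.e. s* ≥ 4.16.
Low-ability type (on-path payoff 72) won't mimic when 72 ≥ 177 − 21.8·s*, i.e. s* ≥ 4.82.
Both must hold, so s* = max(4.82, 4.16) = 4.82. The low-ability type's constraint binds.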